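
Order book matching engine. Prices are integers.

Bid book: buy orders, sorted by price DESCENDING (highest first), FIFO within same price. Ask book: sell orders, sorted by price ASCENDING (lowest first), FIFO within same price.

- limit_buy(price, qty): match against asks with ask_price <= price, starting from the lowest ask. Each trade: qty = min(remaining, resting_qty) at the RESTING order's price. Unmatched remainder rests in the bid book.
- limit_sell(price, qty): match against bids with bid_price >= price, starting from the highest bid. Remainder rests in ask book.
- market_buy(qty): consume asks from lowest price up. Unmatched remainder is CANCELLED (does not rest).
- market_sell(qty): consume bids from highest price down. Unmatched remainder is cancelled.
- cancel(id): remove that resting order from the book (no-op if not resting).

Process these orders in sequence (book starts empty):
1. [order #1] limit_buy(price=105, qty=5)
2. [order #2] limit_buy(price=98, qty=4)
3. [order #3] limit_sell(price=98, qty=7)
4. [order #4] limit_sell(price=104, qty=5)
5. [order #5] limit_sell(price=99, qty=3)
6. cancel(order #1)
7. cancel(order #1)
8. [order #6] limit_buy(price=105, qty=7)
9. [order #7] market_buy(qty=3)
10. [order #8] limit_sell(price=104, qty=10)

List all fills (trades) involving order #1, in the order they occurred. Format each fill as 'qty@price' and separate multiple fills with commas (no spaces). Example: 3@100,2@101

After op 1 [order #1] limit_buy(price=105, qty=5): fills=none; bids=[#1:5@105] asks=[-]
After op 2 [order #2] limit_buy(price=98, qty=4): fills=none; bids=[#1:5@105 #2:4@98] asks=[-]
After op 3 [order #3] limit_sell(price=98, qty=7): fills=#1x#3:5@105 #2x#3:2@98; bids=[#2:2@98] asks=[-]
After op 4 [order #4] limit_sell(price=104, qty=5): fills=none; bids=[#2:2@98] asks=[#4:5@104]
After op 5 [order #5] limit_sell(price=99, qty=3): fills=none; bids=[#2:2@98] asks=[#5:3@99 #4:5@104]
After op 6 cancel(order #1): fills=none; bids=[#2:2@98] asks=[#5:3@99 #4:5@104]
After op 7 cancel(order #1): fills=none; bids=[#2:2@98] asks=[#5:3@99 #4:5@104]
After op 8 [order #6] limit_buy(price=105, qty=7): fills=#6x#5:3@99 #6x#4:4@104; bids=[#2:2@98] asks=[#4:1@104]
After op 9 [order #7] market_buy(qty=3): fills=#7x#4:1@104; bids=[#2:2@98] asks=[-]
After op 10 [order #8] limit_sell(price=104, qty=10): fills=none; bids=[#2:2@98] asks=[#8:10@104]

Answer: 5@105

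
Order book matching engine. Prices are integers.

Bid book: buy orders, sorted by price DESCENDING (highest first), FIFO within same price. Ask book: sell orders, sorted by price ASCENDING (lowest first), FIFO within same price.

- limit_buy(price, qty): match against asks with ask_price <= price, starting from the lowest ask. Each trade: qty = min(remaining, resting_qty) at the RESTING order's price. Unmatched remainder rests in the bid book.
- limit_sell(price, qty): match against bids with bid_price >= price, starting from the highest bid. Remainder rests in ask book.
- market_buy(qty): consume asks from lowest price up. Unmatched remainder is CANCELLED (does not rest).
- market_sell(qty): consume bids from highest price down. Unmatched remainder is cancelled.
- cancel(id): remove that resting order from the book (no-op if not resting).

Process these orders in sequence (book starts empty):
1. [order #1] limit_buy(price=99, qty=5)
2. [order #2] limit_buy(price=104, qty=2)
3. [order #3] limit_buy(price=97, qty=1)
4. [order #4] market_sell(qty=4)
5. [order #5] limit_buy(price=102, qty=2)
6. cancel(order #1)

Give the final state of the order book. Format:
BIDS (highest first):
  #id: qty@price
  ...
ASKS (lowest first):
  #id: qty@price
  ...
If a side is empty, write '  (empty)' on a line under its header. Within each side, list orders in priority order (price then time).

Answer: BIDS (highest first):
  #5: 2@102
  #3: 1@97
ASKS (lowest first):
  (empty)

Derivation:
After op 1 [order #1] limit_buy(price=99, qty=5): fills=none; bids=[#1:5@99] asks=[-]
After op 2 [order #2] limit_buy(price=104, qty=2): fills=none; bids=[#2:2@104 #1:5@99] asks=[-]
After op 3 [order #3] limit_buy(price=97, qty=1): fills=none; bids=[#2:2@104 #1:5@99 #3:1@97] asks=[-]
After op 4 [order #4] market_sell(qty=4): fills=#2x#4:2@104 #1x#4:2@99; bids=[#1:3@99 #3:1@97] asks=[-]
After op 5 [order #5] limit_buy(price=102, qty=2): fills=none; bids=[#5:2@102 #1:3@99 #3:1@97] asks=[-]
After op 6 cancel(order #1): fills=none; bids=[#5:2@102 #3:1@97] asks=[-]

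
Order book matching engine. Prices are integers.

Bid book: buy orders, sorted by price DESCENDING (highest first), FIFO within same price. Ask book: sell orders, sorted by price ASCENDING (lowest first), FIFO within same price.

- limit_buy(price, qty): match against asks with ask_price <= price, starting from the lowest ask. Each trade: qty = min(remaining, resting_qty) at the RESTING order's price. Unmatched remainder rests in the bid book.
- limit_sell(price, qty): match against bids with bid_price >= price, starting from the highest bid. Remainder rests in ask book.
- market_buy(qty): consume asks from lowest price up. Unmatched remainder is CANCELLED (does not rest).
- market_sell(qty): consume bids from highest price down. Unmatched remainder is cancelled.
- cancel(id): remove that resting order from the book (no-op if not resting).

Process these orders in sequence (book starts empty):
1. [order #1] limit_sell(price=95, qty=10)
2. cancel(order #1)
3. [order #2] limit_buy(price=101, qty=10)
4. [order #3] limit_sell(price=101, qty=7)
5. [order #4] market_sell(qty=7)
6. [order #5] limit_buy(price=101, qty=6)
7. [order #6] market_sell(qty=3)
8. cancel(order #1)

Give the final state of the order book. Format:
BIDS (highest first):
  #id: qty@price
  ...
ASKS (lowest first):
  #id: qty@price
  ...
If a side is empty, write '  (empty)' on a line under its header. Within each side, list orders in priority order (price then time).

Answer: BIDS (highest first):
  #5: 3@101
ASKS (lowest first):
  (empty)

Derivation:
After op 1 [order #1] limit_sell(price=95, qty=10): fills=none; bids=[-] asks=[#1:10@95]
After op 2 cancel(order #1): fills=none; bids=[-] asks=[-]
After op 3 [order #2] limit_buy(price=101, qty=10): fills=none; bids=[#2:10@101] asks=[-]
After op 4 [order #3] limit_sell(price=101, qty=7): fills=#2x#3:7@101; bids=[#2:3@101] asks=[-]
After op 5 [order #4] market_sell(qty=7): fills=#2x#4:3@101; bids=[-] asks=[-]
After op 6 [order #5] limit_buy(price=101, qty=6): fills=none; bids=[#5:6@101] asks=[-]
After op 7 [order #6] market_sell(qty=3): fills=#5x#6:3@101; bids=[#5:3@101] asks=[-]
After op 8 cancel(order #1): fills=none; bids=[#5:3@101] asks=[-]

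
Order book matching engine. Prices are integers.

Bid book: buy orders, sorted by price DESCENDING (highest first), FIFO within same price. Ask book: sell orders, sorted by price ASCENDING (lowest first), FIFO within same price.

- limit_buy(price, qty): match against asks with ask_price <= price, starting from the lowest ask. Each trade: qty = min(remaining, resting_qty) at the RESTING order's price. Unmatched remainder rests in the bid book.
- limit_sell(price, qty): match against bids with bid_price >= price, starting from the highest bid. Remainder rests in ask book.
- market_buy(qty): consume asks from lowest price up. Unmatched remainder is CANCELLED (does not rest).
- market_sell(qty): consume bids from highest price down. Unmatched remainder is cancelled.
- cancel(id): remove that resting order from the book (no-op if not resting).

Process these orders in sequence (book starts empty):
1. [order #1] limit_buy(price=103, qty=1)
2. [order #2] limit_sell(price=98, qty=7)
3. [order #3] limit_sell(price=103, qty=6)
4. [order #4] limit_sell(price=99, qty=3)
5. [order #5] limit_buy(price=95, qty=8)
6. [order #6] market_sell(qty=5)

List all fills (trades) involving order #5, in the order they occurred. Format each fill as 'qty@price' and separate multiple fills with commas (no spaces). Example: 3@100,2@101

After op 1 [order #1] limit_buy(price=103, qty=1): fills=none; bids=[#1:1@103] asks=[-]
After op 2 [order #2] limit_sell(price=98, qty=7): fills=#1x#2:1@103; bids=[-] asks=[#2:6@98]
After op 3 [order #3] limit_sell(price=103, qty=6): fills=none; bids=[-] asks=[#2:6@98 #3:6@103]
After op 4 [order #4] limit_sell(price=99, qty=3): fills=none; bids=[-] asks=[#2:6@98 #4:3@99 #3:6@103]
After op 5 [order #5] limit_buy(price=95, qty=8): fills=none; bids=[#5:8@95] asks=[#2:6@98 #4:3@99 #3:6@103]
After op 6 [order #6] market_sell(qty=5): fills=#5x#6:5@95; bids=[#5:3@95] asks=[#2:6@98 #4:3@99 #3:6@103]

Answer: 5@95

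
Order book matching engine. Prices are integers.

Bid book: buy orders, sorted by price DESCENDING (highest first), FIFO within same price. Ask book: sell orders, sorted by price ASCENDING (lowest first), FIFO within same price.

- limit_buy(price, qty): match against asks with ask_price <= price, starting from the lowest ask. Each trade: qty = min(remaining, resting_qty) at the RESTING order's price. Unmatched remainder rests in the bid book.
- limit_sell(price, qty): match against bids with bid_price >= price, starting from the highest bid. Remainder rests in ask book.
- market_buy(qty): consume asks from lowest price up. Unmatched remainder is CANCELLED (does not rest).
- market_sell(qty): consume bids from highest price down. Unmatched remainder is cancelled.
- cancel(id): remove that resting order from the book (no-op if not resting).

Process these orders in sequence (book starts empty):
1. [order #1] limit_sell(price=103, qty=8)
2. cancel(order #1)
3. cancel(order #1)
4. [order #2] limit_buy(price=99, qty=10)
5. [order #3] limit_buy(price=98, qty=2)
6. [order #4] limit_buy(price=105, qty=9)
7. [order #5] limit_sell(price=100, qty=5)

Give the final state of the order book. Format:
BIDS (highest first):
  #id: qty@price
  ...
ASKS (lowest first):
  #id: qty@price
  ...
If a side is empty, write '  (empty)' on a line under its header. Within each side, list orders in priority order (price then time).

Answer: BIDS (highest first):
  #4: 4@105
  #2: 10@99
  #3: 2@98
ASKS (lowest first):
  (empty)

Derivation:
After op 1 [order #1] limit_sell(price=103, qty=8): fills=none; bids=[-] asks=[#1:8@103]
After op 2 cancel(order #1): fills=none; bids=[-] asks=[-]
After op 3 cancel(order #1): fills=none; bids=[-] asks=[-]
After op 4 [order #2] limit_buy(price=99, qty=10): fills=none; bids=[#2:10@99] asks=[-]
After op 5 [order #3] limit_buy(price=98, qty=2): fills=none; bids=[#2:10@99 #3:2@98] asks=[-]
After op 6 [order #4] limit_buy(price=105, qty=9): fills=none; bids=[#4:9@105 #2:10@99 #3:2@98] asks=[-]
After op 7 [order #5] limit_sell(price=100, qty=5): fills=#4x#5:5@105; bids=[#4:4@105 #2:10@99 #3:2@98] asks=[-]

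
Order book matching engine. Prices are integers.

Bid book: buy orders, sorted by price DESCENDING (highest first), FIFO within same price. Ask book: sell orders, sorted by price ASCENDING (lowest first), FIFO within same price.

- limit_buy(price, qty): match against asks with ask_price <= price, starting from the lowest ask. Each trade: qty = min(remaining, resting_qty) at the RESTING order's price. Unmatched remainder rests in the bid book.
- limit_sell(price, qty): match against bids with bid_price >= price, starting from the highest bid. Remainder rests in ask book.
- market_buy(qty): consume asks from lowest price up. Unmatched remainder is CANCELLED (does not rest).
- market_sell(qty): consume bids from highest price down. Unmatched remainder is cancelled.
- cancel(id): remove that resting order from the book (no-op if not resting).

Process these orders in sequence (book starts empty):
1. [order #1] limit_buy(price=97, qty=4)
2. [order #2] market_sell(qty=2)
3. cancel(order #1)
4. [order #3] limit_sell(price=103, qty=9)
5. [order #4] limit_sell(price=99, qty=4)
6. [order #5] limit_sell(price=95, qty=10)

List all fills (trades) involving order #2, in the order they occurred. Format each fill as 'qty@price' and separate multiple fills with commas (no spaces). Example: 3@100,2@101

After op 1 [order #1] limit_buy(price=97, qty=4): fills=none; bids=[#1:4@97] asks=[-]
After op 2 [order #2] market_sell(qty=2): fills=#1x#2:2@97; bids=[#1:2@97] asks=[-]
After op 3 cancel(order #1): fills=none; bids=[-] asks=[-]
After op 4 [order #3] limit_sell(price=103, qty=9): fills=none; bids=[-] asks=[#3:9@103]
After op 5 [order #4] limit_sell(price=99, qty=4): fills=none; bids=[-] asks=[#4:4@99 #3:9@103]
After op 6 [order #5] limit_sell(price=95, qty=10): fills=none; bids=[-] asks=[#5:10@95 #4:4@99 #3:9@103]

Answer: 2@97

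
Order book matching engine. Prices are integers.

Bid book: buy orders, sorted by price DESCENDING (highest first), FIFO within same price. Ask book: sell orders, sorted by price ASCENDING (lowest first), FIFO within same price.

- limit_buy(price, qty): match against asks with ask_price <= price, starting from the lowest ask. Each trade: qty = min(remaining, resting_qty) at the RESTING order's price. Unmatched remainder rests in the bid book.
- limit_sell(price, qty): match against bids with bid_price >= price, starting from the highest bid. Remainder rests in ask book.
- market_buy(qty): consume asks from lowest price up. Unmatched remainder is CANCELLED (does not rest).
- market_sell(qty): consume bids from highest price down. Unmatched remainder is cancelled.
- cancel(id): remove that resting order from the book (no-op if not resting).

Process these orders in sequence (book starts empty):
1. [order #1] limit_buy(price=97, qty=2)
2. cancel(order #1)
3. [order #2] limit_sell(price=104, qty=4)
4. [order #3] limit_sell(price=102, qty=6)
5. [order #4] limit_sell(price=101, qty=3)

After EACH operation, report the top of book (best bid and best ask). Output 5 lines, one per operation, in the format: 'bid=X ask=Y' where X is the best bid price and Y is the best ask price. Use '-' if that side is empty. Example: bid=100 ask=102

After op 1 [order #1] limit_buy(price=97, qty=2): fills=none; bids=[#1:2@97] asks=[-]
After op 2 cancel(order #1): fills=none; bids=[-] asks=[-]
After op 3 [order #2] limit_sell(price=104, qty=4): fills=none; bids=[-] asks=[#2:4@104]
After op 4 [order #3] limit_sell(price=102, qty=6): fills=none; bids=[-] asks=[#3:6@102 #2:4@104]
After op 5 [order #4] limit_sell(price=101, qty=3): fills=none; bids=[-] asks=[#4:3@101 #3:6@102 #2:4@104]

Answer: bid=97 ask=-
bid=- ask=-
bid=- ask=104
bid=- ask=102
bid=- ask=101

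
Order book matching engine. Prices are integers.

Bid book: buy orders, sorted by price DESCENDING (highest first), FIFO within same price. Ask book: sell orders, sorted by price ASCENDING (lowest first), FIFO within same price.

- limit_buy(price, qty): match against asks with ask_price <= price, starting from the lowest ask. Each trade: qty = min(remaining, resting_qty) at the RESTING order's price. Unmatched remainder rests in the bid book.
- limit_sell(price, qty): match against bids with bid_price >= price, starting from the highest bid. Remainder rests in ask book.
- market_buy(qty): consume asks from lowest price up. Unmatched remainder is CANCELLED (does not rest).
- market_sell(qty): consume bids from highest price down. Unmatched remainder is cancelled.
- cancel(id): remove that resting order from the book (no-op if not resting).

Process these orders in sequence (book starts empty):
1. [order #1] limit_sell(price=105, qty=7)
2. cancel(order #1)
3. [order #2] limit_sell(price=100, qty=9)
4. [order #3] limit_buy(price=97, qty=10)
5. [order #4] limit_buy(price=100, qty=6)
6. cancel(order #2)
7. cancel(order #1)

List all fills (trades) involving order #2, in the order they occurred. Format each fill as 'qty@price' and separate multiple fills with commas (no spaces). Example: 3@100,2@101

After op 1 [order #1] limit_sell(price=105, qty=7): fills=none; bids=[-] asks=[#1:7@105]
After op 2 cancel(order #1): fills=none; bids=[-] asks=[-]
After op 3 [order #2] limit_sell(price=100, qty=9): fills=none; bids=[-] asks=[#2:9@100]
After op 4 [order #3] limit_buy(price=97, qty=10): fills=none; bids=[#3:10@97] asks=[#2:9@100]
After op 5 [order #4] limit_buy(price=100, qty=6): fills=#4x#2:6@100; bids=[#3:10@97] asks=[#2:3@100]
After op 6 cancel(order #2): fills=none; bids=[#3:10@97] asks=[-]
After op 7 cancel(order #1): fills=none; bids=[#3:10@97] asks=[-]

Answer: 6@100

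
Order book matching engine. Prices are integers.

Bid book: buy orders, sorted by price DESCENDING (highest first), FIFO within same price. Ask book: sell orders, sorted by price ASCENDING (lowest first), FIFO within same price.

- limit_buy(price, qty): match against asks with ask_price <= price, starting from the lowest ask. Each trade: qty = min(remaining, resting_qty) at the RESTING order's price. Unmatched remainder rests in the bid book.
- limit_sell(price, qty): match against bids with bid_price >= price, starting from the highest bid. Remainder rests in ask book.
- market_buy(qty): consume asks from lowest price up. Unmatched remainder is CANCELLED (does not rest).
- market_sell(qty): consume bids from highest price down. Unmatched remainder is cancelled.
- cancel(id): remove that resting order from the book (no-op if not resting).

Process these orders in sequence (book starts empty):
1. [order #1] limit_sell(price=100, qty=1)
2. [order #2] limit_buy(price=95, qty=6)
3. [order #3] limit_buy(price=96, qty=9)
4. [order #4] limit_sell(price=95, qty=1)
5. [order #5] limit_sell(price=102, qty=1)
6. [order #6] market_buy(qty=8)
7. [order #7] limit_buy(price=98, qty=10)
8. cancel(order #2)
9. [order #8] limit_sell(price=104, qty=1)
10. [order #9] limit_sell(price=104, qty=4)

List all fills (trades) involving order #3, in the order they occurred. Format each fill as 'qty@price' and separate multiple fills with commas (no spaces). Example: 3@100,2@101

Answer: 1@96

Derivation:
After op 1 [order #1] limit_sell(price=100, qty=1): fills=none; bids=[-] asks=[#1:1@100]
After op 2 [order #2] limit_buy(price=95, qty=6): fills=none; bids=[#2:6@95] asks=[#1:1@100]
After op 3 [order #3] limit_buy(price=96, qty=9): fills=none; bids=[#3:9@96 #2:6@95] asks=[#1:1@100]
After op 4 [order #4] limit_sell(price=95, qty=1): fills=#3x#4:1@96; bids=[#3:8@96 #2:6@95] asks=[#1:1@100]
After op 5 [order #5] limit_sell(price=102, qty=1): fills=none; bids=[#3:8@96 #2:6@95] asks=[#1:1@100 #5:1@102]
After op 6 [order #6] market_buy(qty=8): fills=#6x#1:1@100 #6x#5:1@102; bids=[#3:8@96 #2:6@95] asks=[-]
After op 7 [order #7] limit_buy(price=98, qty=10): fills=none; bids=[#7:10@98 #3:8@96 #2:6@95] asks=[-]
After op 8 cancel(order #2): fills=none; bids=[#7:10@98 #3:8@96] asks=[-]
After op 9 [order #8] limit_sell(price=104, qty=1): fills=none; bids=[#7:10@98 #3:8@96] asks=[#8:1@104]
After op 10 [order #9] limit_sell(price=104, qty=4): fills=none; bids=[#7:10@98 #3:8@96] asks=[#8:1@104 #9:4@104]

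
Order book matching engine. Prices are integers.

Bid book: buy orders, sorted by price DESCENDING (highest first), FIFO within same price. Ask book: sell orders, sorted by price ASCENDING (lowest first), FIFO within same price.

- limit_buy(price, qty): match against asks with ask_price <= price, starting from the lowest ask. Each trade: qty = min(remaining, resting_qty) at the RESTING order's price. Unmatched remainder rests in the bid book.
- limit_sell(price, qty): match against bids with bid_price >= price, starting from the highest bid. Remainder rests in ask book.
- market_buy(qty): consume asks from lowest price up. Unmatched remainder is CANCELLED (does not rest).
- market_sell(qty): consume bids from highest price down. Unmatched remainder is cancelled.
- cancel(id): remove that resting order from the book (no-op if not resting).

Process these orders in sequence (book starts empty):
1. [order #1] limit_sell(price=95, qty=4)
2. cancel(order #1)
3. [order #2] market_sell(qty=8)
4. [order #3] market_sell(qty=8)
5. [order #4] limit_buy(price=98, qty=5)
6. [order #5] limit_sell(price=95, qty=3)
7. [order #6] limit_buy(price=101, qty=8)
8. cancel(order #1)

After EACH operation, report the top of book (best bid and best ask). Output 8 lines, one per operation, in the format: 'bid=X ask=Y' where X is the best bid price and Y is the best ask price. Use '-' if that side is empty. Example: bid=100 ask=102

After op 1 [order #1] limit_sell(price=95, qty=4): fills=none; bids=[-] asks=[#1:4@95]
After op 2 cancel(order #1): fills=none; bids=[-] asks=[-]
After op 3 [order #2] market_sell(qty=8): fills=none; bids=[-] asks=[-]
After op 4 [order #3] market_sell(qty=8): fills=none; bids=[-] asks=[-]
After op 5 [order #4] limit_buy(price=98, qty=5): fills=none; bids=[#4:5@98] asks=[-]
After op 6 [order #5] limit_sell(price=95, qty=3): fills=#4x#5:3@98; bids=[#4:2@98] asks=[-]
After op 7 [order #6] limit_buy(price=101, qty=8): fills=none; bids=[#6:8@101 #4:2@98] asks=[-]
After op 8 cancel(order #1): fills=none; bids=[#6:8@101 #4:2@98] asks=[-]

Answer: bid=- ask=95
bid=- ask=-
bid=- ask=-
bid=- ask=-
bid=98 ask=-
bid=98 ask=-
bid=101 ask=-
bid=101 ask=-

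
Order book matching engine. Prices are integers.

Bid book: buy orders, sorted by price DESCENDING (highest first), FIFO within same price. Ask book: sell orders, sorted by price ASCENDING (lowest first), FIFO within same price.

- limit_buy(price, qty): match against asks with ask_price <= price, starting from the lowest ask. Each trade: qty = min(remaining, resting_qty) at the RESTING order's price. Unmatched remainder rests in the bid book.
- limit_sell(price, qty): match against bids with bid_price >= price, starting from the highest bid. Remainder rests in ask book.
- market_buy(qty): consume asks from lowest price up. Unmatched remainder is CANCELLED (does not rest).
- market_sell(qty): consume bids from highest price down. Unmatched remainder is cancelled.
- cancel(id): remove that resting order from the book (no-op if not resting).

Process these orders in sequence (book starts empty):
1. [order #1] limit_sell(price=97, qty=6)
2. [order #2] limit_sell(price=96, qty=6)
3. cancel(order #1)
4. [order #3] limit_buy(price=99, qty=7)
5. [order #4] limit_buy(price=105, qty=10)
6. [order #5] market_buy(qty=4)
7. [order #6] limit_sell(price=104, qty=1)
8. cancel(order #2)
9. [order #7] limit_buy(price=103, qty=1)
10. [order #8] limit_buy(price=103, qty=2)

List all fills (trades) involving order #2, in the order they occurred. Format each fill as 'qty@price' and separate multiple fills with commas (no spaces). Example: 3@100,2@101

Answer: 6@96

Derivation:
After op 1 [order #1] limit_sell(price=97, qty=6): fills=none; bids=[-] asks=[#1:6@97]
After op 2 [order #2] limit_sell(price=96, qty=6): fills=none; bids=[-] asks=[#2:6@96 #1:6@97]
After op 3 cancel(order #1): fills=none; bids=[-] asks=[#2:6@96]
After op 4 [order #3] limit_buy(price=99, qty=7): fills=#3x#2:6@96; bids=[#3:1@99] asks=[-]
After op 5 [order #4] limit_buy(price=105, qty=10): fills=none; bids=[#4:10@105 #3:1@99] asks=[-]
After op 6 [order #5] market_buy(qty=4): fills=none; bids=[#4:10@105 #3:1@99] asks=[-]
After op 7 [order #6] limit_sell(price=104, qty=1): fills=#4x#6:1@105; bids=[#4:9@105 #3:1@99] asks=[-]
After op 8 cancel(order #2): fills=none; bids=[#4:9@105 #3:1@99] asks=[-]
After op 9 [order #7] limit_buy(price=103, qty=1): fills=none; bids=[#4:9@105 #7:1@103 #3:1@99] asks=[-]
After op 10 [order #8] limit_buy(price=103, qty=2): fills=none; bids=[#4:9@105 #7:1@103 #8:2@103 #3:1@99] asks=[-]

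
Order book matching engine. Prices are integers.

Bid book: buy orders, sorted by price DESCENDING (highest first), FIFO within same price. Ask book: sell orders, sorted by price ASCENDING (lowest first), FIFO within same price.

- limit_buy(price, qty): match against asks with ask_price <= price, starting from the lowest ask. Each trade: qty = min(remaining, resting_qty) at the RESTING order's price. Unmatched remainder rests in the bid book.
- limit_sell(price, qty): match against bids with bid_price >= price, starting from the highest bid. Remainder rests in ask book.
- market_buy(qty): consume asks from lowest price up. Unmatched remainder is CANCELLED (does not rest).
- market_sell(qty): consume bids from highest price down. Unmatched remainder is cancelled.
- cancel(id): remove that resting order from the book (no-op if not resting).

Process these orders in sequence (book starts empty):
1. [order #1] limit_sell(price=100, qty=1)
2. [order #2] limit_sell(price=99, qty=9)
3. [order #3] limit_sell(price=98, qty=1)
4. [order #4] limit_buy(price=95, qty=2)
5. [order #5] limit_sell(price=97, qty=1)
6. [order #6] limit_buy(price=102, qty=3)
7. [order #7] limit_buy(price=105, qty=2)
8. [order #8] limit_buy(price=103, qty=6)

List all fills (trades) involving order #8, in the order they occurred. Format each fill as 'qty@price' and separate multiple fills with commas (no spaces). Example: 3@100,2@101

After op 1 [order #1] limit_sell(price=100, qty=1): fills=none; bids=[-] asks=[#1:1@100]
After op 2 [order #2] limit_sell(price=99, qty=9): fills=none; bids=[-] asks=[#2:9@99 #1:1@100]
After op 3 [order #3] limit_sell(price=98, qty=1): fills=none; bids=[-] asks=[#3:1@98 #2:9@99 #1:1@100]
After op 4 [order #4] limit_buy(price=95, qty=2): fills=none; bids=[#4:2@95] asks=[#3:1@98 #2:9@99 #1:1@100]
After op 5 [order #5] limit_sell(price=97, qty=1): fills=none; bids=[#4:2@95] asks=[#5:1@97 #3:1@98 #2:9@99 #1:1@100]
After op 6 [order #6] limit_buy(price=102, qty=3): fills=#6x#5:1@97 #6x#3:1@98 #6x#2:1@99; bids=[#4:2@95] asks=[#2:8@99 #1:1@100]
After op 7 [order #7] limit_buy(price=105, qty=2): fills=#7x#2:2@99; bids=[#4:2@95] asks=[#2:6@99 #1:1@100]
After op 8 [order #8] limit_buy(price=103, qty=6): fills=#8x#2:6@99; bids=[#4:2@95] asks=[#1:1@100]

Answer: 6@99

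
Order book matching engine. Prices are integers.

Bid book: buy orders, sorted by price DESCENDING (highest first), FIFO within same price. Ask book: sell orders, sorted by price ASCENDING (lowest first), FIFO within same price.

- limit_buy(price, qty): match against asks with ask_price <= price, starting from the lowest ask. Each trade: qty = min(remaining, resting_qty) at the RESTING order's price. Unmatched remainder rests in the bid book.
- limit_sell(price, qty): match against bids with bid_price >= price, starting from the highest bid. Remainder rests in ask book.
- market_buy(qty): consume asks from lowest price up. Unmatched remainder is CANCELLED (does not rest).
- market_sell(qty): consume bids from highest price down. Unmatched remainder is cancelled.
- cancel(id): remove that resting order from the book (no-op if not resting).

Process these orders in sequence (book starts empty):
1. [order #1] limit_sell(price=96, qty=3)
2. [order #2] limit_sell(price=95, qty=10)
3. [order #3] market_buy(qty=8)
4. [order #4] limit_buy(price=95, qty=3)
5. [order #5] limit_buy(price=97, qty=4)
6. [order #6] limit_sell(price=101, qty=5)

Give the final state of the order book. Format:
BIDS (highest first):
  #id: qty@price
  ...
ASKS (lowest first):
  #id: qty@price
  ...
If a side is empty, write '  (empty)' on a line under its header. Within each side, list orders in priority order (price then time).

After op 1 [order #1] limit_sell(price=96, qty=3): fills=none; bids=[-] asks=[#1:3@96]
After op 2 [order #2] limit_sell(price=95, qty=10): fills=none; bids=[-] asks=[#2:10@95 #1:3@96]
After op 3 [order #3] market_buy(qty=8): fills=#3x#2:8@95; bids=[-] asks=[#2:2@95 #1:3@96]
After op 4 [order #4] limit_buy(price=95, qty=3): fills=#4x#2:2@95; bids=[#4:1@95] asks=[#1:3@96]
After op 5 [order #5] limit_buy(price=97, qty=4): fills=#5x#1:3@96; bids=[#5:1@97 #4:1@95] asks=[-]
After op 6 [order #6] limit_sell(price=101, qty=5): fills=none; bids=[#5:1@97 #4:1@95] asks=[#6:5@101]

Answer: BIDS (highest first):
  #5: 1@97
  #4: 1@95
ASKS (lowest first):
  #6: 5@101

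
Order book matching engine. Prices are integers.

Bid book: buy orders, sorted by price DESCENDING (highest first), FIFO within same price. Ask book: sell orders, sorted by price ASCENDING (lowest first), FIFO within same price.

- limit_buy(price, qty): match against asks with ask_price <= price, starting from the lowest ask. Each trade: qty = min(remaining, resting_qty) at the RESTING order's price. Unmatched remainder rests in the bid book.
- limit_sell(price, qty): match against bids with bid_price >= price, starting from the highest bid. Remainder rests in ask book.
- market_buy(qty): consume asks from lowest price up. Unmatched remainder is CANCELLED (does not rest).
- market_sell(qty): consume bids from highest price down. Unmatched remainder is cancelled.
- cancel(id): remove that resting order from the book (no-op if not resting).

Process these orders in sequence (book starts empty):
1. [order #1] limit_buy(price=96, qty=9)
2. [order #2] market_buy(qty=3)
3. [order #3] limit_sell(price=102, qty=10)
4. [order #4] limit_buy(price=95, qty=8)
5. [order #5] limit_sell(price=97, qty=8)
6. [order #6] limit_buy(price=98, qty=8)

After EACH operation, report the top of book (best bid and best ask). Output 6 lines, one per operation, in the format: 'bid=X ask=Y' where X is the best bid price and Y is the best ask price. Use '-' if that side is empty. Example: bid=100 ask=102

After op 1 [order #1] limit_buy(price=96, qty=9): fills=none; bids=[#1:9@96] asks=[-]
After op 2 [order #2] market_buy(qty=3): fills=none; bids=[#1:9@96] asks=[-]
After op 3 [order #3] limit_sell(price=102, qty=10): fills=none; bids=[#1:9@96] asks=[#3:10@102]
After op 4 [order #4] limit_buy(price=95, qty=8): fills=none; bids=[#1:9@96 #4:8@95] asks=[#3:10@102]
After op 5 [order #5] limit_sell(price=97, qty=8): fills=none; bids=[#1:9@96 #4:8@95] asks=[#5:8@97 #3:10@102]
After op 6 [order #6] limit_buy(price=98, qty=8): fills=#6x#5:8@97; bids=[#1:9@96 #4:8@95] asks=[#3:10@102]

Answer: bid=96 ask=-
bid=96 ask=-
bid=96 ask=102
bid=96 ask=102
bid=96 ask=97
bid=96 ask=102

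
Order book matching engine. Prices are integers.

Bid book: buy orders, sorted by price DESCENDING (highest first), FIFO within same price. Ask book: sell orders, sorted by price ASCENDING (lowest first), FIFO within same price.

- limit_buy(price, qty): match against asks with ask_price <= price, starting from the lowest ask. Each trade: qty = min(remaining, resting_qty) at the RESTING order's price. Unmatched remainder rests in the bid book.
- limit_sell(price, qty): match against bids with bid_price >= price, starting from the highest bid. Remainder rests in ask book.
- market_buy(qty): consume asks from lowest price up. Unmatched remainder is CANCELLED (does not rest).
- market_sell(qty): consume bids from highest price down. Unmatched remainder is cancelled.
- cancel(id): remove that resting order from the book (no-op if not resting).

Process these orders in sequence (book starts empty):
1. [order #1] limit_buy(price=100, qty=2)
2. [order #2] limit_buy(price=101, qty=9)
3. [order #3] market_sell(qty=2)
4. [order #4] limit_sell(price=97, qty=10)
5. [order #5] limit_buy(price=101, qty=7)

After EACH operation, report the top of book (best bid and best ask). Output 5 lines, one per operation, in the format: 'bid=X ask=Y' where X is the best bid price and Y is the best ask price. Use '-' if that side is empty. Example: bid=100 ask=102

After op 1 [order #1] limit_buy(price=100, qty=2): fills=none; bids=[#1:2@100] asks=[-]
After op 2 [order #2] limit_buy(price=101, qty=9): fills=none; bids=[#2:9@101 #1:2@100] asks=[-]
After op 3 [order #3] market_sell(qty=2): fills=#2x#3:2@101; bids=[#2:7@101 #1:2@100] asks=[-]
After op 4 [order #4] limit_sell(price=97, qty=10): fills=#2x#4:7@101 #1x#4:2@100; bids=[-] asks=[#4:1@97]
After op 5 [order #5] limit_buy(price=101, qty=7): fills=#5x#4:1@97; bids=[#5:6@101] asks=[-]

Answer: bid=100 ask=-
bid=101 ask=-
bid=101 ask=-
bid=- ask=97
bid=101 ask=-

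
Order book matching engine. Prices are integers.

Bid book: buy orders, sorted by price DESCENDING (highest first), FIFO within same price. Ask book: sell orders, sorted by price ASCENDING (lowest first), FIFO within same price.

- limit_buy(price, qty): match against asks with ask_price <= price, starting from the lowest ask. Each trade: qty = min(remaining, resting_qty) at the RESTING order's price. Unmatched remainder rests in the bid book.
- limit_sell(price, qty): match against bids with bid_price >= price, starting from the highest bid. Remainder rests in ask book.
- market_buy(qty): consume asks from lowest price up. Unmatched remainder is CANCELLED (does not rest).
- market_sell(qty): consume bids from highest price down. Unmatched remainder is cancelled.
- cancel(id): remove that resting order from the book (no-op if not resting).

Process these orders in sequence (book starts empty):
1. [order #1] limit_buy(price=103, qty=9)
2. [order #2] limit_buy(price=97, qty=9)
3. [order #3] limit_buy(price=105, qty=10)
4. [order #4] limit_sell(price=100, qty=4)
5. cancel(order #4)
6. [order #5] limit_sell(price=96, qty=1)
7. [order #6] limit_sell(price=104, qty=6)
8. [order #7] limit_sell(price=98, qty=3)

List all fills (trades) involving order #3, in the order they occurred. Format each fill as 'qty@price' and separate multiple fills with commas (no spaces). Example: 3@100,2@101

Answer: 4@105,1@105,5@105

Derivation:
After op 1 [order #1] limit_buy(price=103, qty=9): fills=none; bids=[#1:9@103] asks=[-]
After op 2 [order #2] limit_buy(price=97, qty=9): fills=none; bids=[#1:9@103 #2:9@97] asks=[-]
After op 3 [order #3] limit_buy(price=105, qty=10): fills=none; bids=[#3:10@105 #1:9@103 #2:9@97] asks=[-]
After op 4 [order #4] limit_sell(price=100, qty=4): fills=#3x#4:4@105; bids=[#3:6@105 #1:9@103 #2:9@97] asks=[-]
After op 5 cancel(order #4): fills=none; bids=[#3:6@105 #1:9@103 #2:9@97] asks=[-]
After op 6 [order #5] limit_sell(price=96, qty=1): fills=#3x#5:1@105; bids=[#3:5@105 #1:9@103 #2:9@97] asks=[-]
After op 7 [order #6] limit_sell(price=104, qty=6): fills=#3x#6:5@105; bids=[#1:9@103 #2:9@97] asks=[#6:1@104]
After op 8 [order #7] limit_sell(price=98, qty=3): fills=#1x#7:3@103; bids=[#1:6@103 #2:9@97] asks=[#6:1@104]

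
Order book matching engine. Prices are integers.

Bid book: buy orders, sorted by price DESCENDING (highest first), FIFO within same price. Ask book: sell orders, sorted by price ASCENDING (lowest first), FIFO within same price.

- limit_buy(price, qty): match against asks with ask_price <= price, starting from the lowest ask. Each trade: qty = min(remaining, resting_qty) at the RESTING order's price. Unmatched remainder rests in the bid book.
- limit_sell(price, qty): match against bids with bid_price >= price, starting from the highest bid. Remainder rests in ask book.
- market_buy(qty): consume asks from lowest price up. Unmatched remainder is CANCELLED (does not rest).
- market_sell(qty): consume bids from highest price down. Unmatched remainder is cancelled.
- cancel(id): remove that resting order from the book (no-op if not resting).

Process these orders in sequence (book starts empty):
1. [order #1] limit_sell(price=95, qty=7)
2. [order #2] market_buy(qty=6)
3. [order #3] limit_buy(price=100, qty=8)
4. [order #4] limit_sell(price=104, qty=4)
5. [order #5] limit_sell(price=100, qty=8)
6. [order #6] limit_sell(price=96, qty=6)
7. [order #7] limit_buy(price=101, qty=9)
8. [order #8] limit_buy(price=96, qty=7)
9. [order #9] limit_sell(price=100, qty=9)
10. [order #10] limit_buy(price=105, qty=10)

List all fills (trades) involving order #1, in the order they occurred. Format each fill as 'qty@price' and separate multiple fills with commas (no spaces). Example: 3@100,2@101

After op 1 [order #1] limit_sell(price=95, qty=7): fills=none; bids=[-] asks=[#1:7@95]
After op 2 [order #2] market_buy(qty=6): fills=#2x#1:6@95; bids=[-] asks=[#1:1@95]
After op 3 [order #3] limit_buy(price=100, qty=8): fills=#3x#1:1@95; bids=[#3:7@100] asks=[-]
After op 4 [order #4] limit_sell(price=104, qty=4): fills=none; bids=[#3:7@100] asks=[#4:4@104]
After op 5 [order #5] limit_sell(price=100, qty=8): fills=#3x#5:7@100; bids=[-] asks=[#5:1@100 #4:4@104]
After op 6 [order #6] limit_sell(price=96, qty=6): fills=none; bids=[-] asks=[#6:6@96 #5:1@100 #4:4@104]
After op 7 [order #7] limit_buy(price=101, qty=9): fills=#7x#6:6@96 #7x#5:1@100; bids=[#7:2@101] asks=[#4:4@104]
After op 8 [order #8] limit_buy(price=96, qty=7): fills=none; bids=[#7:2@101 #8:7@96] asks=[#4:4@104]
After op 9 [order #9] limit_sell(price=100, qty=9): fills=#7x#9:2@101; bids=[#8:7@96] asks=[#9:7@100 #4:4@104]
After op 10 [order #10] limit_buy(price=105, qty=10): fills=#10x#9:7@100 #10x#4:3@104; bids=[#8:7@96] asks=[#4:1@104]

Answer: 6@95,1@95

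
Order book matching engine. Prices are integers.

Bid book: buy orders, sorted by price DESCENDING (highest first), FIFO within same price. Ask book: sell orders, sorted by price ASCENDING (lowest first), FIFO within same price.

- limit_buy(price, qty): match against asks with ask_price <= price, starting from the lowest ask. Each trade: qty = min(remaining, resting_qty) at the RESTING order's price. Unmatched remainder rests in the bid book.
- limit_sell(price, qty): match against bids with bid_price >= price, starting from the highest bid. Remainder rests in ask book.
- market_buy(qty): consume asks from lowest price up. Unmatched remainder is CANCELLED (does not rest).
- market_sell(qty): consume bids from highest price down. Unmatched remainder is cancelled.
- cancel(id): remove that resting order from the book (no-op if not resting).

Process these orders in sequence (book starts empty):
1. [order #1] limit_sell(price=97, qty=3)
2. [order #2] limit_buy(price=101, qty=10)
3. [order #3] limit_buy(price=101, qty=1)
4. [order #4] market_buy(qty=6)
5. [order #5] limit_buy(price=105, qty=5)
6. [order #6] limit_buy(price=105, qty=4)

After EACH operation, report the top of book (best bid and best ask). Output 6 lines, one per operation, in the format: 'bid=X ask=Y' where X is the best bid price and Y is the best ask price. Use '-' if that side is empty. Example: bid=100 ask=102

After op 1 [order #1] limit_sell(price=97, qty=3): fills=none; bids=[-] asks=[#1:3@97]
After op 2 [order #2] limit_buy(price=101, qty=10): fills=#2x#1:3@97; bids=[#2:7@101] asks=[-]
After op 3 [order #3] limit_buy(price=101, qty=1): fills=none; bids=[#2:7@101 #3:1@101] asks=[-]
After op 4 [order #4] market_buy(qty=6): fills=none; bids=[#2:7@101 #3:1@101] asks=[-]
After op 5 [order #5] limit_buy(price=105, qty=5): fills=none; bids=[#5:5@105 #2:7@101 #3:1@101] asks=[-]
After op 6 [order #6] limit_buy(price=105, qty=4): fills=none; bids=[#5:5@105 #6:4@105 #2:7@101 #3:1@101] asks=[-]

Answer: bid=- ask=97
bid=101 ask=-
bid=101 ask=-
bid=101 ask=-
bid=105 ask=-
bid=105 ask=-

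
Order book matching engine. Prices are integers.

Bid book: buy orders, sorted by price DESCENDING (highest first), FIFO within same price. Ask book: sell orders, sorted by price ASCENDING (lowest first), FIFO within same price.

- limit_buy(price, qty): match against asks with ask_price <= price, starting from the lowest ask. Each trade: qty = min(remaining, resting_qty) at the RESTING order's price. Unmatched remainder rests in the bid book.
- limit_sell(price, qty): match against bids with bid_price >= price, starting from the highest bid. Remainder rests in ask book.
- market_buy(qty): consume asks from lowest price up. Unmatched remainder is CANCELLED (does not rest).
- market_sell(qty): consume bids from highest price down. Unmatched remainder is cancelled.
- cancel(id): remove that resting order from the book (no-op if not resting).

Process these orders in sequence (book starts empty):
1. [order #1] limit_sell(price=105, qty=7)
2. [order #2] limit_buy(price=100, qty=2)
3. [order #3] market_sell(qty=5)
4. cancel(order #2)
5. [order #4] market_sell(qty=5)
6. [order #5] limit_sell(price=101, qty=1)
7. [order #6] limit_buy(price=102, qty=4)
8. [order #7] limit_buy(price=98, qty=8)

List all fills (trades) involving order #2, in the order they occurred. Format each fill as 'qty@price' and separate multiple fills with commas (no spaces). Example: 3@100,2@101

Answer: 2@100

Derivation:
After op 1 [order #1] limit_sell(price=105, qty=7): fills=none; bids=[-] asks=[#1:7@105]
After op 2 [order #2] limit_buy(price=100, qty=2): fills=none; bids=[#2:2@100] asks=[#1:7@105]
After op 3 [order #3] market_sell(qty=5): fills=#2x#3:2@100; bids=[-] asks=[#1:7@105]
After op 4 cancel(order #2): fills=none; bids=[-] asks=[#1:7@105]
After op 5 [order #4] market_sell(qty=5): fills=none; bids=[-] asks=[#1:7@105]
After op 6 [order #5] limit_sell(price=101, qty=1): fills=none; bids=[-] asks=[#5:1@101 #1:7@105]
After op 7 [order #6] limit_buy(price=102, qty=4): fills=#6x#5:1@101; bids=[#6:3@102] asks=[#1:7@105]
After op 8 [order #7] limit_buy(price=98, qty=8): fills=none; bids=[#6:3@102 #7:8@98] asks=[#1:7@105]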